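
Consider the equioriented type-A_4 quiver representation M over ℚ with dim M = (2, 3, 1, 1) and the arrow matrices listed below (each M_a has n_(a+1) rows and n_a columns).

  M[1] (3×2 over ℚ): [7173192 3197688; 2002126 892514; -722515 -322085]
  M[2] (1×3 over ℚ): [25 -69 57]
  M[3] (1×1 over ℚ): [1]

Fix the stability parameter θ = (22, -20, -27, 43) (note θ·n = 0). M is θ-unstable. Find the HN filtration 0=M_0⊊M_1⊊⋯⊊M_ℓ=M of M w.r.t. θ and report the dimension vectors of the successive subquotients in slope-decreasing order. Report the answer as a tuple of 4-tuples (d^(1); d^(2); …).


Barcode: M ≅ I[1,1], I[1,4], I[2,2]^2. HN layers by μ_θ (4 steps, strictly decreasing):
  μ^(1)=43; μ^(2)=22; μ^(3)=-25/3; μ^(4)=-20

((0, 0, 0, 1); (1, 0, 0, 0); (1, 1, 1, 0); (0, 2, 0, 0))


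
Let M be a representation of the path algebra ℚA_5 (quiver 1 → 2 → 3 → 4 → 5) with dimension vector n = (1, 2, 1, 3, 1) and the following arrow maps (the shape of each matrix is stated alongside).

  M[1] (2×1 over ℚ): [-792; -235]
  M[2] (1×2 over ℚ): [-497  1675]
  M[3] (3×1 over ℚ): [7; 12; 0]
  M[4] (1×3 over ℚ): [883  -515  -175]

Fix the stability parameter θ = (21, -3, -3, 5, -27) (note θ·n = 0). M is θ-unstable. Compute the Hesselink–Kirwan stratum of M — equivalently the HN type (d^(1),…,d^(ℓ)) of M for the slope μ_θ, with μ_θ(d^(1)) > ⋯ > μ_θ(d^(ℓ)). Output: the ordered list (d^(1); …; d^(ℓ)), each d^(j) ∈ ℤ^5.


Via rank(M_{q-1}∘⋯∘M_p): M ≅ I[1,5], I[2,2], I[4,4]^2.
μ_θ-semistable layers: μ^(1)=5; μ^(2)=-7/5; μ^(3)=-3

((0, 0, 0, 2, 0); (1, 1, 1, 1, 1); (0, 1, 0, 0, 0))


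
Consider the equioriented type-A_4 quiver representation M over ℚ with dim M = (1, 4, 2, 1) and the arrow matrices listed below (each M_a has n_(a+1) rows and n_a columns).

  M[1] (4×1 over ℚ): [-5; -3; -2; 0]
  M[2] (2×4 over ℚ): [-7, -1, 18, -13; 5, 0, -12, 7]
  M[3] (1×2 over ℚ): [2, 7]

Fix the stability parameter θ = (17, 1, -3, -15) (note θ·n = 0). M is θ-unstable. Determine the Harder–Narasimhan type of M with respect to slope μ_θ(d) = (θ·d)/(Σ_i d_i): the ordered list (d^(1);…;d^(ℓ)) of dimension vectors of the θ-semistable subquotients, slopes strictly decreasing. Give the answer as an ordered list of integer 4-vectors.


Via rank(M_{q-1}∘⋯∘M_p): M ≅ I[1,4], I[2,2]^2, I[2,3].
μ_θ-semistable layers: μ^(1)=1; μ^(2)=0; μ^(3)=-1

((0, 2, 0, 0); (1, 1, 1, 1); (0, 1, 1, 0))


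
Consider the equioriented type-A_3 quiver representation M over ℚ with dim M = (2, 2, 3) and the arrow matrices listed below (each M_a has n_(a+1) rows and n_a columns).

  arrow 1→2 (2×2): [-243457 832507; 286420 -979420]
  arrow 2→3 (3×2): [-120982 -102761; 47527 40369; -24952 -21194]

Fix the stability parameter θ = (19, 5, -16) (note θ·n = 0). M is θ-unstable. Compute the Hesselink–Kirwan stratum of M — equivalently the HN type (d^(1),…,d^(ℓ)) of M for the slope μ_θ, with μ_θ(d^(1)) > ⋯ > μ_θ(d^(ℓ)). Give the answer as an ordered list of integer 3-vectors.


Via rank(M_{q-1}∘⋯∘M_p): M ≅ I[1,1], I[1,3], I[2,3], I[3,3].
μ_θ-semistable layers: μ^(1)=19; μ^(2)=8/3; μ^(3)=-11/2; μ^(4)=-16

((1, 0, 0); (1, 1, 1); (0, 1, 1); (0, 0, 1))


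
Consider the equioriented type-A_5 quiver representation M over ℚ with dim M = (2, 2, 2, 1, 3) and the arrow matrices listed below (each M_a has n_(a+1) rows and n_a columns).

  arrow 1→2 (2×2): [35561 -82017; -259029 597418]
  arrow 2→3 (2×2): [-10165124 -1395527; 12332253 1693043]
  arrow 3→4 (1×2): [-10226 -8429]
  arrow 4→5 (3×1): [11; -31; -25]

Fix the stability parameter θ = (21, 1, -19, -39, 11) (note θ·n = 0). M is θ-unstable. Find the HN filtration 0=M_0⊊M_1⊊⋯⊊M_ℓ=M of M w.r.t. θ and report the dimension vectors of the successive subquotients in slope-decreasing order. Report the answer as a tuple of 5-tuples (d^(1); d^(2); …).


Barcode: M ≅ I[1,3], I[1,5], I[5,5]^2. HN layers by μ_θ (3 steps, strictly decreasing):
  μ^(1)=11; μ^(2)=1; μ^(3)=-9

((0, 0, 0, 0, 3); (1, 1, 1, 0, 0); (1, 1, 1, 1, 0))


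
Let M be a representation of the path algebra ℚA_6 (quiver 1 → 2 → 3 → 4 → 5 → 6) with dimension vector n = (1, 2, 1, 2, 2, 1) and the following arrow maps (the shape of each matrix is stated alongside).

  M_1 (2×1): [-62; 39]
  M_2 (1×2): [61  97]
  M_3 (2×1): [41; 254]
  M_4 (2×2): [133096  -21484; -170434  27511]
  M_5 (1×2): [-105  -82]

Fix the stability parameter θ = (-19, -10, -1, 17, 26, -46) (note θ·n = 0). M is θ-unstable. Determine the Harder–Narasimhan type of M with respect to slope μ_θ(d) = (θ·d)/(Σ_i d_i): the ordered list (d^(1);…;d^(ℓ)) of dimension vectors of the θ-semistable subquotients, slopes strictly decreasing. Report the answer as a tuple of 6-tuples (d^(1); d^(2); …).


Barcode: M ≅ I[1,4], I[2,2], I[4,6], I[5,5]. HN layers by μ_θ (5 steps, strictly decreasing):
  μ^(1)=26; μ^(2)=17; μ^(3)=-1; μ^(4)=-10; μ^(5)=-19

((0, 0, 0, 0, 1, 0); (0, 0, 0, 1, 0, 0); (0, 0, 1, 1, 1, 1); (0, 2, 0, 0, 0, 0); (1, 0, 0, 0, 0, 0))


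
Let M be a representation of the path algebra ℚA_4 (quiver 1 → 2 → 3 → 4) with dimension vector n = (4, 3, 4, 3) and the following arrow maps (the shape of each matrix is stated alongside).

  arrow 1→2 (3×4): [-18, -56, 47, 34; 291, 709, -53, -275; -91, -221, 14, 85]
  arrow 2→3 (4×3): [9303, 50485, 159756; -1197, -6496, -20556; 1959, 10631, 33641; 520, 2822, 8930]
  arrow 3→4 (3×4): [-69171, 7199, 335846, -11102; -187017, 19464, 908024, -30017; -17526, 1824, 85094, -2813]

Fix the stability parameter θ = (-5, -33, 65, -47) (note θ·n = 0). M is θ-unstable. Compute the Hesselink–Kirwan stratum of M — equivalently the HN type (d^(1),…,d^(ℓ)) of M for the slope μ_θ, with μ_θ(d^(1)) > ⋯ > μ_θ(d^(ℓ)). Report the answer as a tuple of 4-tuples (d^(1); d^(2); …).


Via rank(M_{q-1}∘⋯∘M_p): M ≅ I[1,1], I[1,3], I[1,4]^2, I[3,4].
μ_θ-semistable layers: μ^(1)=65; μ^(2)=9; μ^(3)=-5; μ^(4)=-19

((0, 0, 1, 0); (0, 0, 3, 3); (1, 0, 0, 0); (3, 3, 0, 0))


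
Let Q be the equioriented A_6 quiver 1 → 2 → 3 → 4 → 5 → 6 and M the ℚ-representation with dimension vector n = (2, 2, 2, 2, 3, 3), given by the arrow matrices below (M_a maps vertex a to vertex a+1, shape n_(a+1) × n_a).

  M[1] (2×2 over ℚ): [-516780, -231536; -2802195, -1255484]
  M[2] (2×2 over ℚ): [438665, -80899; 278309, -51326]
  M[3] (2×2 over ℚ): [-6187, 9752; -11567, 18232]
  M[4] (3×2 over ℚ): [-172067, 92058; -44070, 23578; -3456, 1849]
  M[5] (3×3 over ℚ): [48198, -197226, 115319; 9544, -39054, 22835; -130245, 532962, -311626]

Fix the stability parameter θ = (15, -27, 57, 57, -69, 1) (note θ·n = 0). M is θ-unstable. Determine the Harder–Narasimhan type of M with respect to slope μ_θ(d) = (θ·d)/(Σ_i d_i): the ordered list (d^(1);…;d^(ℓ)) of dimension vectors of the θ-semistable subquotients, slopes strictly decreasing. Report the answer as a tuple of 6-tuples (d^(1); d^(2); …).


Interval decomposition of M: I[1,1], I[1,6], I[2,3], I[4,6], I[5,5], I[6,6].
HN type (ℓ=7): μ^(1)=57; μ^(2)=15; μ^(3)=23/2; μ^(4)=1; μ^(5)=-6; μ^(6)=-27; μ^(7)=-69

((0, 0, 1, 0, 0, 0); (1, 0, 0, 0, 0, 0); (0, 0, 1, 1, 1, 1); (0, 0, 0, 0, 0, 2); (1, 1, 0, 1, 1, 0); (0, 1, 0, 0, 0, 0); (0, 0, 0, 0, 1, 0))


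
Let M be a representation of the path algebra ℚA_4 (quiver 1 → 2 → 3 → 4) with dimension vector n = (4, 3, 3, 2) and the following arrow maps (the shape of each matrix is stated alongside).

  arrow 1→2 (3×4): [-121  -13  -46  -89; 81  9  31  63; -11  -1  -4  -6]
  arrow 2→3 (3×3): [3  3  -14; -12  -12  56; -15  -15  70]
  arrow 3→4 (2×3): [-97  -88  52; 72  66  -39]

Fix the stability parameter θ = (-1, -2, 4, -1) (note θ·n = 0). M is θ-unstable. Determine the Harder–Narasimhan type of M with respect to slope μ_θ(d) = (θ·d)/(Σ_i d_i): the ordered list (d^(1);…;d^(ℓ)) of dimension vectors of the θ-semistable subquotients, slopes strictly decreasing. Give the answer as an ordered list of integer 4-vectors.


Interval decomposition of M: I[1,1], I[1,2]^2, I[1,4], I[3,3], I[3,4].
HN type (ℓ=4): μ^(1)=4; μ^(2)=3/2; μ^(3)=-1; μ^(4)=-3/2

((0, 0, 1, 0); (0, 0, 2, 2); (1, 0, 0, 0); (3, 3, 0, 0))


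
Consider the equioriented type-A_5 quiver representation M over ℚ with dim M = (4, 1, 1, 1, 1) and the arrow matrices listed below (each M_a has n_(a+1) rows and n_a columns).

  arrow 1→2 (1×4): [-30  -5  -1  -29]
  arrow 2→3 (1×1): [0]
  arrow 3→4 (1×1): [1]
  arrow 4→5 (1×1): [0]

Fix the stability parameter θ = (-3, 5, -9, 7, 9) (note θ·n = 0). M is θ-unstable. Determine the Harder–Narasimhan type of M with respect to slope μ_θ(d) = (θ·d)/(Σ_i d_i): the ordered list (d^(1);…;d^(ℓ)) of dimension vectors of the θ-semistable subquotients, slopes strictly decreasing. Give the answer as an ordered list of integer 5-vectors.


Via rank(M_{q-1}∘⋯∘M_p): M ≅ I[1,1]^3, I[1,2], I[3,4], I[5,5].
μ_θ-semistable layers: μ^(1)=9; μ^(2)=7; μ^(3)=5; μ^(4)=-3; μ^(5)=-9

((0, 0, 0, 0, 1); (0, 0, 0, 1, 0); (0, 1, 0, 0, 0); (4, 0, 0, 0, 0); (0, 0, 1, 0, 0))


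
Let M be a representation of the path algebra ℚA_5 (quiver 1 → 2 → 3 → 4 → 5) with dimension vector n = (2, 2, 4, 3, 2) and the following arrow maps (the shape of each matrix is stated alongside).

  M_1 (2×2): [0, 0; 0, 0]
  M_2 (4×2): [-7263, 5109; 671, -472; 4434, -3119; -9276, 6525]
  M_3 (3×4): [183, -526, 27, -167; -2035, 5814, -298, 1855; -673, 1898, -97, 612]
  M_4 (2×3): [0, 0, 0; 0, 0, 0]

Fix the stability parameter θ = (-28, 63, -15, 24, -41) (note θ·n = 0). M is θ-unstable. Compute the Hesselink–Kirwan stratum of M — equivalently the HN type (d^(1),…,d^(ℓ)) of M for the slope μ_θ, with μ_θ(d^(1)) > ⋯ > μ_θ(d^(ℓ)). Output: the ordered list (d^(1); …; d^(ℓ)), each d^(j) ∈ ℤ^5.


Barcode: M ≅ I[1,1]^2, I[2,4]^2, I[3,3], I[3,4], I[5,5]^2. HN layers by μ_θ (4 steps, strictly decreasing):
  μ^(1)=24; μ^(2)=-15; μ^(3)=-28; μ^(4)=-41

((0, 2, 2, 3, 0); (0, 0, 2, 0, 0); (2, 0, 0, 0, 0); (0, 0, 0, 0, 2))


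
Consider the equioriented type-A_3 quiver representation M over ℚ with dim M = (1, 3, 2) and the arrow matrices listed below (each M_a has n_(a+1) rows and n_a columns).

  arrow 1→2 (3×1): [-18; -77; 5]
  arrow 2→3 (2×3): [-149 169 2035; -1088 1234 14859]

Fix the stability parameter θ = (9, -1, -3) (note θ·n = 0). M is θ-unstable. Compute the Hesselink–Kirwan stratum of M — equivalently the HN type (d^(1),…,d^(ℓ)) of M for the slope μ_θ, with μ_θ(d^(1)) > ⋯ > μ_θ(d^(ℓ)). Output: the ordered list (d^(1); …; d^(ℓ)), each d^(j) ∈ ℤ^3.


Barcode: M ≅ I[1,3], I[2,2], I[2,3]. HN layers by μ_θ (3 steps, strictly decreasing):
  μ^(1)=5/3; μ^(2)=-1; μ^(3)=-2

((1, 1, 1); (0, 1, 0); (0, 1, 1))


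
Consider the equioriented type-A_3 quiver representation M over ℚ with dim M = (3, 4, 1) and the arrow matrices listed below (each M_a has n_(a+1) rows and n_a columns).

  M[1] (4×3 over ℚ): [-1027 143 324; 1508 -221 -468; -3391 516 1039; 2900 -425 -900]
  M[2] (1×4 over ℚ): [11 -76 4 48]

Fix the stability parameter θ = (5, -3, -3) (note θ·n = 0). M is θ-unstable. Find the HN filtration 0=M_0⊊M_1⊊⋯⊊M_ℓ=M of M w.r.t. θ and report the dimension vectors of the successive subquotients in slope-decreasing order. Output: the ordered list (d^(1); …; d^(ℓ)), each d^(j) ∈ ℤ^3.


Barcode: M ≅ I[1,2]^2, I[1,3], I[2,2]. HN layers by μ_θ (3 steps, strictly decreasing):
  μ^(1)=1; μ^(2)=-1/3; μ^(3)=-3

((2, 2, 0); (1, 1, 1); (0, 1, 0))


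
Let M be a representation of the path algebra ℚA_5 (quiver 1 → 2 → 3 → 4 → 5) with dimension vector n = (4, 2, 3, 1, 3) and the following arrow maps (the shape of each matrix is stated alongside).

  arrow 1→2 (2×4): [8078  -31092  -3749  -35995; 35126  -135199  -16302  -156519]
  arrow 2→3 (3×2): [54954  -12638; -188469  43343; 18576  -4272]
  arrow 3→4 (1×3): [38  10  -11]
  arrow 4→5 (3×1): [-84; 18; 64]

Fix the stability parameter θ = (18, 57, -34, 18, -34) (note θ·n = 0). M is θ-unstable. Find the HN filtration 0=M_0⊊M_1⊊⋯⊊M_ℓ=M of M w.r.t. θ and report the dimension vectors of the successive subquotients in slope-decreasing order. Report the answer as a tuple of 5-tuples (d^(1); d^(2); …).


Barcode: M ≅ I[1,1]^2, I[1,2], I[1,5], I[3,3]^2, I[5,5]^2. HN layers by μ_θ (4 steps, strictly decreasing):
  μ^(1)=57; μ^(2)=18; μ^(3)=5; μ^(4)=-34

((0, 1, 0, 0, 0); (3, 0, 0, 0, 0); (1, 1, 1, 1, 1); (0, 0, 2, 0, 2))


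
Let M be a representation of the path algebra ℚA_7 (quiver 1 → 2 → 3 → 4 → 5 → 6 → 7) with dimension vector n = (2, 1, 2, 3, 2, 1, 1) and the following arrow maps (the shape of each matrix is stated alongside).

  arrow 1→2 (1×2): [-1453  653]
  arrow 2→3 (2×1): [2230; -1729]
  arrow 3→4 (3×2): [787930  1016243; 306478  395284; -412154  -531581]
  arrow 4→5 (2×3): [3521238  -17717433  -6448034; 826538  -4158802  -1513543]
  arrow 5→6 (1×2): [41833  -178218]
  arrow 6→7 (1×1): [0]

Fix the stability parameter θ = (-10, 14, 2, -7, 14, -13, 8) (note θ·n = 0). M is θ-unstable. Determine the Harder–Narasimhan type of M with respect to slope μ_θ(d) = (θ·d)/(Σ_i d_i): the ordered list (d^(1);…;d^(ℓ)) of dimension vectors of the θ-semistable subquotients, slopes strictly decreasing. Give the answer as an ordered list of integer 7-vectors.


Barcode: M ≅ I[1,1], I[1,6], I[3,5], I[4,4], I[7,7]. HN layers by μ_θ (6 steps, strictly decreasing):
  μ^(1)=14; μ^(2)=8; μ^(3)=2; μ^(4)=-5/2; μ^(5)=-7; μ^(6)=-10

((0, 0, 0, 0, 1, 0, 0); (0, 0, 0, 0, 0, 0, 1); (0, 1, 1, 1, 1, 1, 0); (0, 0, 1, 1, 0, 0, 0); (0, 0, 0, 1, 0, 0, 0); (2, 0, 0, 0, 0, 0, 0))


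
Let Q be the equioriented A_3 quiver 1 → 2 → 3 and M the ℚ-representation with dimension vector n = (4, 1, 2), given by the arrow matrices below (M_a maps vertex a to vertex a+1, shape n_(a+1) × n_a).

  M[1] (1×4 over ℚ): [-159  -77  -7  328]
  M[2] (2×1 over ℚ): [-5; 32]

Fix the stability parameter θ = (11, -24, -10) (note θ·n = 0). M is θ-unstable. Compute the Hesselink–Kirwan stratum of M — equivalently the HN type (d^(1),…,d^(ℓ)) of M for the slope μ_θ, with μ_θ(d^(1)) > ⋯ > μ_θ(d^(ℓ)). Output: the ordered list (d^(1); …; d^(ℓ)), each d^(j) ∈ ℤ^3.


Via rank(M_{q-1}∘⋯∘M_p): M ≅ I[1,1]^3, I[1,3], I[3,3].
μ_θ-semistable layers: μ^(1)=11; μ^(2)=-23/3; μ^(3)=-10

((3, 0, 0); (1, 1, 1); (0, 0, 1))


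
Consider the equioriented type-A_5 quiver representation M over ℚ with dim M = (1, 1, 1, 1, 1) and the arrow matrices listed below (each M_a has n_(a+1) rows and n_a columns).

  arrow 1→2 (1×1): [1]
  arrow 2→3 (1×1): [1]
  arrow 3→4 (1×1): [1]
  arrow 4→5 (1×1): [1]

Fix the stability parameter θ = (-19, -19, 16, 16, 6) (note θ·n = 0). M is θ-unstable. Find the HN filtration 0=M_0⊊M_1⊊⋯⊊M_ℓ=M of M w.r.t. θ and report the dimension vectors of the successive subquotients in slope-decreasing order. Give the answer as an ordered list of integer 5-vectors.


Barcode: M ≅ I[1,5]. HN layers by μ_θ (2 steps, strictly decreasing):
  μ^(1)=38/3; μ^(2)=-19

((0, 0, 1, 1, 1); (1, 1, 0, 0, 0))


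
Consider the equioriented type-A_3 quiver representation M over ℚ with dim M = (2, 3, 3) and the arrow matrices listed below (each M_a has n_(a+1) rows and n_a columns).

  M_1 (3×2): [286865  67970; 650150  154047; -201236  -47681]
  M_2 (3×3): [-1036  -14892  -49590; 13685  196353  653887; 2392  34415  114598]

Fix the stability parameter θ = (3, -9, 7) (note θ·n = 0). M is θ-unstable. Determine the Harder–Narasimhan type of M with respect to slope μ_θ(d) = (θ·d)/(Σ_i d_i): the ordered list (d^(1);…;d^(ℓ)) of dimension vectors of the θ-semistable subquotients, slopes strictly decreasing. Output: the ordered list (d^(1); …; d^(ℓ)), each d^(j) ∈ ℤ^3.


Interval decomposition of M: I[1,3]^2, I[2,3].
HN type (ℓ=3): μ^(1)=7; μ^(2)=-3; μ^(3)=-9

((0, 0, 3); (2, 2, 0); (0, 1, 0))


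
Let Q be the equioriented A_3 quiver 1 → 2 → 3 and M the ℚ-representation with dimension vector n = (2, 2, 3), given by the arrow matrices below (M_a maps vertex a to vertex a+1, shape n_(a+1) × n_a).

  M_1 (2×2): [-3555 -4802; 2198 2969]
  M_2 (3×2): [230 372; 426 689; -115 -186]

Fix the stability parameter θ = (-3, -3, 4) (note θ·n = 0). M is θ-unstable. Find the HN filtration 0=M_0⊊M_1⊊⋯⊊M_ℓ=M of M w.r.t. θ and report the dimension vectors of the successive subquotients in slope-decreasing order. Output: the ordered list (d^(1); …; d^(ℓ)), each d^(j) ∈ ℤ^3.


Interval decomposition of M: I[1,3]^2, I[3,3].
HN type (ℓ=2): μ^(1)=4; μ^(2)=-3

((0, 0, 3); (2, 2, 0))


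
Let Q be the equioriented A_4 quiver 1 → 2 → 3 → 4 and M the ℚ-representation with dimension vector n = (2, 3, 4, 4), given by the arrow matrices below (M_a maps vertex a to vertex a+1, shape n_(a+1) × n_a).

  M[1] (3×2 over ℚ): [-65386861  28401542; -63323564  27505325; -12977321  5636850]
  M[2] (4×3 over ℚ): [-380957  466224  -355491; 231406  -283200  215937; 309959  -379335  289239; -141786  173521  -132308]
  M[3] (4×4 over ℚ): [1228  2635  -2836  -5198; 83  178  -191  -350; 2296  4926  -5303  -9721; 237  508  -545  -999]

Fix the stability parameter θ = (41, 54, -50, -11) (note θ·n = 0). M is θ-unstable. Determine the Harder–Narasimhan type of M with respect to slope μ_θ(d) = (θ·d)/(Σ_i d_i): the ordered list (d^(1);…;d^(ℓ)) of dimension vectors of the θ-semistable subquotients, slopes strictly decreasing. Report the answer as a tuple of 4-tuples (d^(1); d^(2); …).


Barcode: M ≅ I[1,4]^2, I[2,4], I[3,4]. HN layers by μ_θ (4 steps, strictly decreasing):
  μ^(1)=17/2; μ^(2)=-7/3; μ^(3)=-11; μ^(4)=-50

((2, 2, 2, 2); (0, 1, 1, 1); (0, 0, 0, 1); (0, 0, 1, 0))


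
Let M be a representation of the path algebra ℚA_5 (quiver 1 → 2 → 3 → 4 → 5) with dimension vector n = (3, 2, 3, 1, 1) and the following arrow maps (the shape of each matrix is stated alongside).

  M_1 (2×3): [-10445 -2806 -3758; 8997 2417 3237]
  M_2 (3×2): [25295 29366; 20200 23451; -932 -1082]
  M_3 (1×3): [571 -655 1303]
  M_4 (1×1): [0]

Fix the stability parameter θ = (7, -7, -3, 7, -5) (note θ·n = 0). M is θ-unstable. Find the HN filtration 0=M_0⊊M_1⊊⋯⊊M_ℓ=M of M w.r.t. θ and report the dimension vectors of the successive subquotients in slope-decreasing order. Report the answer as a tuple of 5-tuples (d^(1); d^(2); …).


Via rank(M_{q-1}∘⋯∘M_p): M ≅ I[1,1], I[1,3], I[1,4], I[3,3], I[5,5].
μ_θ-semistable layers: μ^(1)=7; μ^(2)=-1; μ^(3)=-3; μ^(4)=-5

((1, 0, 0, 1, 0); (2, 2, 2, 0, 0); (0, 0, 1, 0, 0); (0, 0, 0, 0, 1))


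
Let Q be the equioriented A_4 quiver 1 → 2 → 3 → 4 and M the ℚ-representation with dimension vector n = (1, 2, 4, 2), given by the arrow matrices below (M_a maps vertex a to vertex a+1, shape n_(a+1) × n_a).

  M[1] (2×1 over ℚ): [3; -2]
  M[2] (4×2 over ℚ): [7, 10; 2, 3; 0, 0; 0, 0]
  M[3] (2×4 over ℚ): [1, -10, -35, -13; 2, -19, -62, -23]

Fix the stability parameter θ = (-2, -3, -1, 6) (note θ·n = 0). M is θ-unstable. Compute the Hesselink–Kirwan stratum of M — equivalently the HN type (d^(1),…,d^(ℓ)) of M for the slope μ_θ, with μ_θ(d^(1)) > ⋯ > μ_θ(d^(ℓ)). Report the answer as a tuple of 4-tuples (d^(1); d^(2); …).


Via rank(M_{q-1}∘⋯∘M_p): M ≅ I[1,4], I[2,4], I[3,3]^2.
μ_θ-semistable layers: μ^(1)=6; μ^(2)=-1; μ^(3)=-5/2; μ^(4)=-3

((0, 0, 0, 2); (0, 0, 4, 0); (1, 1, 0, 0); (0, 1, 0, 0))


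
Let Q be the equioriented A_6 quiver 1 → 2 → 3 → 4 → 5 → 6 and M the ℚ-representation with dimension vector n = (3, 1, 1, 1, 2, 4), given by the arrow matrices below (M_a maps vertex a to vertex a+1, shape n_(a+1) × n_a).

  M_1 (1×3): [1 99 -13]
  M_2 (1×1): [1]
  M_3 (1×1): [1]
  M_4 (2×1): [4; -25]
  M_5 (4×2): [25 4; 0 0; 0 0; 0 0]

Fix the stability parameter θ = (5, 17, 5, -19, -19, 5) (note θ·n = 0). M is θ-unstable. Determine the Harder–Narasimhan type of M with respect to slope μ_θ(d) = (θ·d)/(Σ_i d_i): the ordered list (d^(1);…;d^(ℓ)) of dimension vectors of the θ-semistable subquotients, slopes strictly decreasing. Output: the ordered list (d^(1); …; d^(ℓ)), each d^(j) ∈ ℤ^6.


Barcode: M ≅ I[1,1]^2, I[1,5], I[5,6], I[6,6]^3. HN layers by μ_θ (3 steps, strictly decreasing):
  μ^(1)=5; μ^(2)=-11/5; μ^(3)=-19

((2, 0, 0, 0, 0, 4); (1, 1, 1, 1, 1, 0); (0, 0, 0, 0, 1, 0))


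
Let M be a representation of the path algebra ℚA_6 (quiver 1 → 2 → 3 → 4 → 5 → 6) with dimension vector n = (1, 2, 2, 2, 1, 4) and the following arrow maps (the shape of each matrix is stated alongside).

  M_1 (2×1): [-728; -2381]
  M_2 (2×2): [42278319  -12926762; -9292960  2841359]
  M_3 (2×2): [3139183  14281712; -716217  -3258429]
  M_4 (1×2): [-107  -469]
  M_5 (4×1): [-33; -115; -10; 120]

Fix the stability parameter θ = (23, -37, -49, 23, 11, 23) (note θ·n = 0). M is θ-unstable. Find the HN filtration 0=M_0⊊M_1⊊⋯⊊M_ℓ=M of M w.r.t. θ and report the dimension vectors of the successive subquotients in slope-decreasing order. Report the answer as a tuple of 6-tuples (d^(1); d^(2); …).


Via rank(M_{q-1}∘⋯∘M_p): M ≅ I[1,6], I[2,4], I[6,6]^3.
μ_θ-semistable layers: μ^(1)=23; μ^(2)=17; μ^(3)=-21; μ^(4)=-43

((0, 0, 0, 1, 0, 4); (0, 0, 0, 1, 1, 0); (1, 1, 1, 0, 0, 0); (0, 1, 1, 0, 0, 0))


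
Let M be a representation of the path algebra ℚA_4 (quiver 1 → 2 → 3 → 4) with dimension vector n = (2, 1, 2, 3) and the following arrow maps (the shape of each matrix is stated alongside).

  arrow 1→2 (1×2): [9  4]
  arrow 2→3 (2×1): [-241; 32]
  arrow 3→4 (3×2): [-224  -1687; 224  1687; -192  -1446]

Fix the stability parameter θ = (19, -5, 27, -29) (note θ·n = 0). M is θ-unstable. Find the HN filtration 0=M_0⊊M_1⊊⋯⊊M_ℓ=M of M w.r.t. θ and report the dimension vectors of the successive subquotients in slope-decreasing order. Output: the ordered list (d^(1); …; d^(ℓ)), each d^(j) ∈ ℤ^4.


Via rank(M_{q-1}∘⋯∘M_p): M ≅ I[1,1], I[1,3], I[3,4], I[4,4]^2.
μ_θ-semistable layers: μ^(1)=27; μ^(2)=19; μ^(3)=7; μ^(4)=-1; μ^(5)=-29

((0, 0, 1, 0); (1, 0, 0, 0); (1, 1, 0, 0); (0, 0, 1, 1); (0, 0, 0, 2))


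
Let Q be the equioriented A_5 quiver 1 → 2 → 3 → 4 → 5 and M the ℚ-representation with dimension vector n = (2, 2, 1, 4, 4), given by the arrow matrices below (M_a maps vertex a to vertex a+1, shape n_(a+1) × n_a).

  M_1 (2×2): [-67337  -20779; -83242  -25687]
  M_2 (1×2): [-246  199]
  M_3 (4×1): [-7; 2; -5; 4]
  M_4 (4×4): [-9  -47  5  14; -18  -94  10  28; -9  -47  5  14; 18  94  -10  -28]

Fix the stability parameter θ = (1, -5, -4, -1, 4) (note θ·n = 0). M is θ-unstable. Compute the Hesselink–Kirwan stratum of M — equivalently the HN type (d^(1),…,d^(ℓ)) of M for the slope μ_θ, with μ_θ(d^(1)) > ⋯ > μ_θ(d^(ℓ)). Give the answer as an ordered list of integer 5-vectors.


Interval decomposition of M: I[1,2], I[1,4], I[4,4]^2, I[4,5], I[5,5]^3.
HN type (ℓ=4): μ^(1)=4; μ^(2)=-1; μ^(3)=-2; μ^(4)=-8/3

((0, 0, 0, 0, 4); (0, 0, 0, 4, 0); (1, 1, 0, 0, 0); (1, 1, 1, 0, 0))


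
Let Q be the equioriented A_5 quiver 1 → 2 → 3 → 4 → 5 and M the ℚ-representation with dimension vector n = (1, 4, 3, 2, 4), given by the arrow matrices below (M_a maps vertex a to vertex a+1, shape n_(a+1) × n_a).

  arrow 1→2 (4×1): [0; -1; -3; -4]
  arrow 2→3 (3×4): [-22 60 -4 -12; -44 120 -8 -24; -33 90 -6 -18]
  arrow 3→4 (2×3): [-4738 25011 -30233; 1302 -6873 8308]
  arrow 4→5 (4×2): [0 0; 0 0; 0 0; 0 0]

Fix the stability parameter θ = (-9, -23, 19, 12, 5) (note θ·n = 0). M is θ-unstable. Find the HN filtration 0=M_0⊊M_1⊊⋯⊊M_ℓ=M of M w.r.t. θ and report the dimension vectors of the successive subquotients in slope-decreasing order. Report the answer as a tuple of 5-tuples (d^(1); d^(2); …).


Via rank(M_{q-1}∘⋯∘M_p): M ≅ I[1,2], I[2,2]^2, I[2,4], I[3,3], I[3,4], I[5,5]^4.
μ_θ-semistable layers: μ^(1)=19; μ^(2)=31/2; μ^(3)=5; μ^(4)=-16; μ^(5)=-23

((0, 0, 1, 0, 0); (0, 0, 2, 2, 0); (0, 0, 0, 0, 4); (1, 1, 0, 0, 0); (0, 3, 0, 0, 0))


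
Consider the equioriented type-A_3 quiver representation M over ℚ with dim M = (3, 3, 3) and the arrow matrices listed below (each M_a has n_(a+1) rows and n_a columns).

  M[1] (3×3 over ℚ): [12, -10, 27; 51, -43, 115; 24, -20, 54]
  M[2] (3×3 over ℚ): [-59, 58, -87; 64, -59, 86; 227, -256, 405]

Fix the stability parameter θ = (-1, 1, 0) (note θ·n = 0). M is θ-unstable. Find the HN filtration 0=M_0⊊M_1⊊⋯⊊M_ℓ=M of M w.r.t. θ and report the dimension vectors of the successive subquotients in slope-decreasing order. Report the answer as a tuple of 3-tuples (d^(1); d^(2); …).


Via rank(M_{q-1}∘⋯∘M_p): M ≅ I[1,1], I[1,3]^2, I[2,3].
μ_θ-semistable layers: μ^(1)=1/2; μ^(2)=-1

((0, 3, 3); (3, 0, 0))


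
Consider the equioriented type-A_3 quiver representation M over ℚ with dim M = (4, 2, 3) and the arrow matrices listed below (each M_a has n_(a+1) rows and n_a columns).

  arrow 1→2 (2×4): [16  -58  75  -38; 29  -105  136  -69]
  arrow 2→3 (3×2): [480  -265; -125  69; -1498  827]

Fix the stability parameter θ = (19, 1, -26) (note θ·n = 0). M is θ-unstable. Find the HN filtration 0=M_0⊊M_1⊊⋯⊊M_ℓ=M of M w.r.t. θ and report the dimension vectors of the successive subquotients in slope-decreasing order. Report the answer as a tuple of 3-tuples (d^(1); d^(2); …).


Barcode: M ≅ I[1,1]^2, I[1,3]^2, I[3,3]. HN layers by μ_θ (3 steps, strictly decreasing):
  μ^(1)=19; μ^(2)=-2; μ^(3)=-26

((2, 0, 0); (2, 2, 2); (0, 0, 1))


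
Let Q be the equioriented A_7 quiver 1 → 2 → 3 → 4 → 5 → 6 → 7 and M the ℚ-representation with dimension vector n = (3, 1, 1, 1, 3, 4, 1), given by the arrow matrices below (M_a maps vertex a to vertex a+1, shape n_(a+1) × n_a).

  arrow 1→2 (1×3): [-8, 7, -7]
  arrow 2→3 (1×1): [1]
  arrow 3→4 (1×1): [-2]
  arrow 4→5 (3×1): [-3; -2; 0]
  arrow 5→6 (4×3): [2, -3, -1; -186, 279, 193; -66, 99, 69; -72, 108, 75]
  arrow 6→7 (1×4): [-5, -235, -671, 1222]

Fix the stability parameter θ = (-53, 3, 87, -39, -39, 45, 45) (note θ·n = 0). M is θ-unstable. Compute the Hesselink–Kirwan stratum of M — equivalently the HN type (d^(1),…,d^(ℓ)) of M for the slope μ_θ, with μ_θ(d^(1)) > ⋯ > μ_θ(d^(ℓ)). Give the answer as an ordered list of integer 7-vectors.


Via rank(M_{q-1}∘⋯∘M_p): M ≅ I[1,1]^2, I[1,5], I[5,6], I[5,7], I[6,6]^2.
μ_θ-semistable layers: μ^(1)=45; μ^(2)=3; μ^(3)=-39; μ^(4)=-53

((0, 0, 0, 0, 0, 4, 1); (0, 1, 1, 1, 1, 0, 0); (0, 0, 0, 0, 2, 0, 0); (3, 0, 0, 0, 0, 0, 0))


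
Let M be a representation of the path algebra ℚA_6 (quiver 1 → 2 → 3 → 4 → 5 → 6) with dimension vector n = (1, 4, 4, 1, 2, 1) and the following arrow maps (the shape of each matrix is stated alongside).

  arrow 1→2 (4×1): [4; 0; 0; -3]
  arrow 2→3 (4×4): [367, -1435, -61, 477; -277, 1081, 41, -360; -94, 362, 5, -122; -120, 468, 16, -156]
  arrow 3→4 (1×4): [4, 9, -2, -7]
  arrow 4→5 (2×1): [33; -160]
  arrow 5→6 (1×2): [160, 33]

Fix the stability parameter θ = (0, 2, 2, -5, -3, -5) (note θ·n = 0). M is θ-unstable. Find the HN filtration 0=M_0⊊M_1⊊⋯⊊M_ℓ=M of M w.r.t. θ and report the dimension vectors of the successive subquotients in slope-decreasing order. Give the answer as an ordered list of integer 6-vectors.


Barcode: M ≅ I[1,3], I[2,3]^2, I[2,5], I[5,6]. HN layers by μ_θ (4 steps, strictly decreasing):
  μ^(1)=2; μ^(2)=0; μ^(3)=-1; μ^(4)=-4

((0, 3, 3, 0, 0, 0); (1, 0, 0, 0, 0, 0); (0, 1, 1, 1, 1, 0); (0, 0, 0, 0, 1, 1))


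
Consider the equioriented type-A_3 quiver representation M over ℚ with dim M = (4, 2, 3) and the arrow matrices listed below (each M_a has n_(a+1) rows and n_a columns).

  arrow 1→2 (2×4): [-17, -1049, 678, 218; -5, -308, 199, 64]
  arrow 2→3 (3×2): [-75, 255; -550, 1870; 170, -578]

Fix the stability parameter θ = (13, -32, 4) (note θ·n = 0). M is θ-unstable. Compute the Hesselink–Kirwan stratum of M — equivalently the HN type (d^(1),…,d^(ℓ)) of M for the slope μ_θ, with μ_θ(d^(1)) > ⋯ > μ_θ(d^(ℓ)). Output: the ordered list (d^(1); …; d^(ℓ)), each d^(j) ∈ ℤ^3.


Via rank(M_{q-1}∘⋯∘M_p): M ≅ I[1,1]^2, I[1,2], I[1,3], I[3,3]^2.
μ_θ-semistable layers: μ^(1)=13; μ^(2)=4; μ^(3)=-19/2

((2, 0, 0); (0, 0, 3); (2, 2, 0))


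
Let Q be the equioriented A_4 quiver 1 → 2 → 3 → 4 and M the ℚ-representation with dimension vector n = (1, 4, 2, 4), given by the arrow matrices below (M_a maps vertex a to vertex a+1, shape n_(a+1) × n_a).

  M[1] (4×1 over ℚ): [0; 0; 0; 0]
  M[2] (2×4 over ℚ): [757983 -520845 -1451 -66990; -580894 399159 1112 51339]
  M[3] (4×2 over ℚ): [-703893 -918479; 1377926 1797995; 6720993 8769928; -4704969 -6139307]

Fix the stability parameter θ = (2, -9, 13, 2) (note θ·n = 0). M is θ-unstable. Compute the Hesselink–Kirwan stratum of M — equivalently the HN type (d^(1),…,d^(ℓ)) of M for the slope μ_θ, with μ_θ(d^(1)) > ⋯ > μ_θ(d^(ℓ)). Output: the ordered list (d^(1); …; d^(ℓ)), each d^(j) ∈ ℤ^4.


Barcode: M ≅ I[1,1], I[2,2]^2, I[2,4]^2, I[4,4]^2. HN layers by μ_θ (3 steps, strictly decreasing):
  μ^(1)=15/2; μ^(2)=2; μ^(3)=-9

((0, 0, 2, 2); (1, 0, 0, 2); (0, 4, 0, 0))


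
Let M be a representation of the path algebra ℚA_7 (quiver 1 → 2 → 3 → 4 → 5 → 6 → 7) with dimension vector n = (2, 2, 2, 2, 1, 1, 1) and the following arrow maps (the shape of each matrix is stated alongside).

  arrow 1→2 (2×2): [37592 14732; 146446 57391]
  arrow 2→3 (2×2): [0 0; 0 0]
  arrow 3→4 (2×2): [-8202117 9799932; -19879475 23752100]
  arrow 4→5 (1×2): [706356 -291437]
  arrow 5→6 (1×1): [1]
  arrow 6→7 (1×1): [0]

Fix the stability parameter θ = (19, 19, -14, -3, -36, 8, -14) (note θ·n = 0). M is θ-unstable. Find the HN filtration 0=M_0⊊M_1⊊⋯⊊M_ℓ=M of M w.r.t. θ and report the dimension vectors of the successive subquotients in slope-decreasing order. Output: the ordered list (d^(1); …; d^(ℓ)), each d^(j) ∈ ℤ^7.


Via rank(M_{q-1}∘⋯∘M_p): M ≅ I[1,1], I[1,2], I[2,2], I[3,3], I[3,6], I[4,4], I[7,7].
μ_θ-semistable layers: μ^(1)=19; μ^(2)=8; μ^(3)=-3; μ^(4)=-14; μ^(5)=-53/3

((2, 2, 0, 0, 0, 0, 0); (0, 0, 0, 0, 0, 1, 0); (0, 0, 0, 1, 0, 0, 0); (0, 0, 1, 0, 0, 0, 1); (0, 0, 1, 1, 1, 0, 0))


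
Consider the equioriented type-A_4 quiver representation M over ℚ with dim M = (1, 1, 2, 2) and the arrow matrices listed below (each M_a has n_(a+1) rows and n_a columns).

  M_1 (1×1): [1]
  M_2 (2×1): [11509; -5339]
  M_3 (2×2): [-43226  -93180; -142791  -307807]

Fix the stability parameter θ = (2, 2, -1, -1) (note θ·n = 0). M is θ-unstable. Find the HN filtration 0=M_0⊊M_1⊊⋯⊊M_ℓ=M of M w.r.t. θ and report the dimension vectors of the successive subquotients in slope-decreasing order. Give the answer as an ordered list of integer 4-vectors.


Interval decomposition of M: I[1,4], I[3,4].
HN type (ℓ=2): μ^(1)=1/2; μ^(2)=-1

((1, 1, 1, 1); (0, 0, 1, 1))


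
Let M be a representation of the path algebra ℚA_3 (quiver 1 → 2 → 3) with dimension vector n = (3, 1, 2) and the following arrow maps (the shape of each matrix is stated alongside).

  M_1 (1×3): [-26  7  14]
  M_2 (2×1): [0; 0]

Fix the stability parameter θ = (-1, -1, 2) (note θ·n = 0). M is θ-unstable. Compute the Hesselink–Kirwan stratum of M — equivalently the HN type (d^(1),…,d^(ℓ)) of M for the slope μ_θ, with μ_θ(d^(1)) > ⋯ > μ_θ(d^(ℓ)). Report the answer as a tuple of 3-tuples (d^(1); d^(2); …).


Barcode: M ≅ I[1,1]^2, I[1,2], I[3,3]^2. HN layers by μ_θ (2 steps, strictly decreasing):
  μ^(1)=2; μ^(2)=-1

((0, 0, 2); (3, 1, 0))


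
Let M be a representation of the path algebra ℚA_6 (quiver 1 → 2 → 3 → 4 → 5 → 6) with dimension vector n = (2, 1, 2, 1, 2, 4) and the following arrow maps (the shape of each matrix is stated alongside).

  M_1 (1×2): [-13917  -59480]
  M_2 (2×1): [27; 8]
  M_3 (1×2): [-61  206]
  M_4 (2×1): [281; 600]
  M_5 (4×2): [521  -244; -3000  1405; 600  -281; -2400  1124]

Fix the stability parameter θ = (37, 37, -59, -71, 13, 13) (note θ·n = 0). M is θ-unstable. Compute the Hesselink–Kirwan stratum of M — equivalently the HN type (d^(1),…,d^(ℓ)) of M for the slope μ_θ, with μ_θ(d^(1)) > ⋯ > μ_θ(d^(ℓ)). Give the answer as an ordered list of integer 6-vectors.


Via rank(M_{q-1}∘⋯∘M_p): M ≅ I[1,1], I[1,6], I[3,3], I[5,6], I[6,6]^2.
μ_θ-semistable layers: μ^(1)=37; μ^(2)=13; μ^(3)=-14; μ^(4)=-59

((1, 0, 0, 0, 0, 0); (0, 0, 0, 0, 2, 4); (1, 1, 1, 1, 0, 0); (0, 0, 1, 0, 0, 0))


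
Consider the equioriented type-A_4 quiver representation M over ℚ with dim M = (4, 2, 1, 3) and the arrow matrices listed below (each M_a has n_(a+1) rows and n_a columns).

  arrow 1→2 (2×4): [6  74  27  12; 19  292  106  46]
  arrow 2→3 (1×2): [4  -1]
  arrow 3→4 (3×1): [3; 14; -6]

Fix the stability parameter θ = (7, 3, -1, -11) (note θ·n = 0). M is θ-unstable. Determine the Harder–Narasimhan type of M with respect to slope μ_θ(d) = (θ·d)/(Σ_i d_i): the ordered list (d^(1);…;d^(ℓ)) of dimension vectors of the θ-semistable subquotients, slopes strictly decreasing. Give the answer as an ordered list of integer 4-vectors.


Via rank(M_{q-1}∘⋯∘M_p): M ≅ I[1,1]^2, I[1,2], I[1,4], I[4,4]^2.
μ_θ-semistable layers: μ^(1)=7; μ^(2)=5; μ^(3)=-1/2; μ^(4)=-11

((2, 0, 0, 0); (1, 1, 0, 0); (1, 1, 1, 1); (0, 0, 0, 2))


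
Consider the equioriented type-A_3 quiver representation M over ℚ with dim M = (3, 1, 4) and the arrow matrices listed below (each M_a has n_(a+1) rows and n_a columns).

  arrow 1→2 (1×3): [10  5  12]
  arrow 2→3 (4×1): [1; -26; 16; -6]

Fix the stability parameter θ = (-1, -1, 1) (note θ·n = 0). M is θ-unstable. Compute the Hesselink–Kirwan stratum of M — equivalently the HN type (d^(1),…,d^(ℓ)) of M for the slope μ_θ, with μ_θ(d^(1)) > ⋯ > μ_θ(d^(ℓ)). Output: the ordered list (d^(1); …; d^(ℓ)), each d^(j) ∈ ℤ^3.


Interval decomposition of M: I[1,1]^2, I[1,3], I[3,3]^3.
HN type (ℓ=2): μ^(1)=1; μ^(2)=-1

((0, 0, 4); (3, 1, 0))


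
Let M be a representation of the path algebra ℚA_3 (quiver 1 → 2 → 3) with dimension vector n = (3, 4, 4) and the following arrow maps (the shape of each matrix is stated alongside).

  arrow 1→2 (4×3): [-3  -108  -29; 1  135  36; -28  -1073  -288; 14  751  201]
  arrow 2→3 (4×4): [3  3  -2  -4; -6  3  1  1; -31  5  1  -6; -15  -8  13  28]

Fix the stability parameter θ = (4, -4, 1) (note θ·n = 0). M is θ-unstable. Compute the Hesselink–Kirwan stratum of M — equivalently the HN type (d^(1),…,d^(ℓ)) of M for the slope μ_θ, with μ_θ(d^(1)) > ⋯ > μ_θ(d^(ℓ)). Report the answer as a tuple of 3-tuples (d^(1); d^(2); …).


Via rank(M_{q-1}∘⋯∘M_p): M ≅ I[1,3]^3, I[2,3].
μ_θ-semistable layers: μ^(1)=1; μ^(2)=0; μ^(3)=-4

((0, 0, 4); (3, 3, 0); (0, 1, 0))


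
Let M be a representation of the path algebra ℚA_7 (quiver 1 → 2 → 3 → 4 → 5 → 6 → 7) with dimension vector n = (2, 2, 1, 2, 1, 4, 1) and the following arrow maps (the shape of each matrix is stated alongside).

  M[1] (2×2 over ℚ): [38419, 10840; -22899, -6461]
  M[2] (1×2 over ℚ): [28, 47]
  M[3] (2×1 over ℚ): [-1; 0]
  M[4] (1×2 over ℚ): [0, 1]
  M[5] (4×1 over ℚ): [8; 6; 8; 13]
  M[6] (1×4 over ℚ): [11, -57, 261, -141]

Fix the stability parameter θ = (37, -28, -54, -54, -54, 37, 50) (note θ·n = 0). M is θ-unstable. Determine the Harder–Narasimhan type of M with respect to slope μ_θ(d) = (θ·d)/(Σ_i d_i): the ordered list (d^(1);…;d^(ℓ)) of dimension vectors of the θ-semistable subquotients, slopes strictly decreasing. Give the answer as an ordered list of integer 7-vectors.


Via rank(M_{q-1}∘⋯∘M_p): M ≅ I[1,2], I[1,4], I[4,7], I[6,6]^3.
μ_θ-semistable layers: μ^(1)=50; μ^(2)=37; μ^(3)=9/2; μ^(4)=-99/4; μ^(5)=-54

((0, 0, 0, 0, 0, 0, 1); (0, 0, 0, 0, 0, 4, 0); (1, 1, 0, 0, 0, 0, 0); (1, 1, 1, 1, 0, 0, 0); (0, 0, 0, 1, 1, 0, 0))


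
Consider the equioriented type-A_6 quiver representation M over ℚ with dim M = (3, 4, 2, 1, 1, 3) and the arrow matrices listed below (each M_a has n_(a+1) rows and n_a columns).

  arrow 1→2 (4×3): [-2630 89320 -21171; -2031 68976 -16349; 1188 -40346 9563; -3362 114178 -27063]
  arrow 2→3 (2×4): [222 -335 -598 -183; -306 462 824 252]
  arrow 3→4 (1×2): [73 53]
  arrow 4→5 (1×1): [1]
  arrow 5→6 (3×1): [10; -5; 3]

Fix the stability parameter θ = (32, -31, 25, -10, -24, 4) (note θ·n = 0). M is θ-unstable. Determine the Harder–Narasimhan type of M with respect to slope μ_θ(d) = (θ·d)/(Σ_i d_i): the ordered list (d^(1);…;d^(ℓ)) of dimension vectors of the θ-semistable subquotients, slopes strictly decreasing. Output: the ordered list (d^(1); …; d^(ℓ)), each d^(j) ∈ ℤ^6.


Via rank(M_{q-1}∘⋯∘M_p): M ≅ I[1,2], I[1,3], I[1,6], I[2,2], I[6,6]^2.
μ_θ-semistable layers: μ^(1)=25; μ^(2)=4; μ^(3)=1/2; μ^(4)=-8/5; μ^(5)=-31

((0, 0, 1, 0, 0, 0); (0, 0, 0, 0, 0, 3); (2, 2, 0, 0, 0, 0); (1, 1, 1, 1, 1, 0); (0, 1, 0, 0, 0, 0))


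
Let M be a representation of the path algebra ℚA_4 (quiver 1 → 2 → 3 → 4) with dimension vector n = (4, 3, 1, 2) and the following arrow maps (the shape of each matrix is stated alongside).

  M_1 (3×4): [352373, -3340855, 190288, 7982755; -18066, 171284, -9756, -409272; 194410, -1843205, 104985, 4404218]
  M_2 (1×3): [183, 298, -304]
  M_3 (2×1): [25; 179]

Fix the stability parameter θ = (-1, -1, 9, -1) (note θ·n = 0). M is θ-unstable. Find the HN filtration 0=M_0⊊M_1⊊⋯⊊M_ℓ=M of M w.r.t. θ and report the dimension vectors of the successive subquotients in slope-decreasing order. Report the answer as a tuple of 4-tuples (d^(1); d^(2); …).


Barcode: M ≅ I[1,1], I[1,2]^2, I[1,4], I[4,4]. HN layers by μ_θ (2 steps, strictly decreasing):
  μ^(1)=4; μ^(2)=-1

((0, 0, 1, 1); (4, 3, 0, 1))


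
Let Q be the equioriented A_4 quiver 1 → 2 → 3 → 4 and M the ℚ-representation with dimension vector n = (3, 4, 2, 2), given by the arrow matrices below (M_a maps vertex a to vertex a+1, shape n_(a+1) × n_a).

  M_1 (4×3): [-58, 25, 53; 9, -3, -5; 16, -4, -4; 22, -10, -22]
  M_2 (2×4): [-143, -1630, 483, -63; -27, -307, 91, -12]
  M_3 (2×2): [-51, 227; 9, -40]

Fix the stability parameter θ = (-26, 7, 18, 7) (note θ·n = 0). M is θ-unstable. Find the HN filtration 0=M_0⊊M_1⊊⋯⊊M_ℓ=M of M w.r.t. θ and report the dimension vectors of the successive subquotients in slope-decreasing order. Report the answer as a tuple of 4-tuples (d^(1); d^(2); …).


Barcode: M ≅ I[1,1], I[1,4]^2, I[2,2]^2. HN layers by μ_θ (3 steps, strictly decreasing):
  μ^(1)=25/2; μ^(2)=7; μ^(3)=-26

((0, 0, 2, 2); (0, 4, 0, 0); (3, 0, 0, 0))


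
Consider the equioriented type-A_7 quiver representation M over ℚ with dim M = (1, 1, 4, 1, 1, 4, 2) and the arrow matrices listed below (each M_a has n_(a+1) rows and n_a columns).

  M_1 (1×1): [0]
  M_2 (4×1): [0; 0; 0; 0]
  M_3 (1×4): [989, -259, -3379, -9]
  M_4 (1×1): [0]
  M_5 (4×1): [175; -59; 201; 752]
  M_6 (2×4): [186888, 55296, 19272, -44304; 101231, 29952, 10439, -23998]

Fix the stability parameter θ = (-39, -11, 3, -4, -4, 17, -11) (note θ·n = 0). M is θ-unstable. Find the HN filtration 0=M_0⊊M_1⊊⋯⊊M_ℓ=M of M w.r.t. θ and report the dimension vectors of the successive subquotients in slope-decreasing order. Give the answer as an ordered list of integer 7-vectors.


Barcode: M ≅ I[1,1], I[2,2], I[3,3]^3, I[3,4], I[5,6], I[6,6]^2, I[6,7], I[7,7]. HN layers by μ_θ (6 steps, strictly decreasing):
  μ^(1)=17; μ^(2)=3; μ^(3)=-1/2; μ^(4)=-4; μ^(5)=-11; μ^(6)=-39

((0, 0, 0, 0, 0, 3, 0); (0, 0, 3, 0, 0, 1, 1); (0, 0, 1, 1, 0, 0, 0); (0, 0, 0, 0, 1, 0, 0); (0, 1, 0, 0, 0, 0, 1); (1, 0, 0, 0, 0, 0, 0))
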